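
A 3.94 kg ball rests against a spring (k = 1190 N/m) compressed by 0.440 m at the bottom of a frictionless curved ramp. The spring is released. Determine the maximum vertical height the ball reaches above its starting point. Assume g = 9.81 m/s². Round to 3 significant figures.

Energy conservation from release to the highest point: ½kx² = mgh
h = kx²/(2mg) = (1190)(0.440)²/(2 × 3.94 × 9.81) = 2.980 m

h = 2.98 m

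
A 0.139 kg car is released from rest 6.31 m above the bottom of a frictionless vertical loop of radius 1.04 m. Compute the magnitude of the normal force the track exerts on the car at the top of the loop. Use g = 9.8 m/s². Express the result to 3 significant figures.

N = 9.72 N

Energy from release to top (height 2r): mgh = ½mv_top² + mg(2r)
v_top² = 2g(h − 2r) = 2(9.8)(6.31 − 2.080) = 82.908 m²/s²
At the top, both N and weight point toward the centre: N + mg = mv_top²/r
N = m(v_top²/r − g) = 0.139(82.908/1.04 − 9.8) = 9.719 N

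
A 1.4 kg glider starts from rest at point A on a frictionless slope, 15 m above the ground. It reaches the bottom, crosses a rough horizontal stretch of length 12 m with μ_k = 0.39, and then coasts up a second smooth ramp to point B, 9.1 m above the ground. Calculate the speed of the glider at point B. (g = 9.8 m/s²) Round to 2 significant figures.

v = 4.9 m/s

Energy at A: mgh₁ = (1.4)(9.8)(15) = 205.80 J
Friction loss: W_f = μ_k mg d = 64.21 J
At B: ½mv² + mgh₂ = mgh₁ − W_f
½mv² = 205.80 − 64.21 − 124.85 = 16.738 J
v = √(2 × 16.738/1.4) = 4.890 m/s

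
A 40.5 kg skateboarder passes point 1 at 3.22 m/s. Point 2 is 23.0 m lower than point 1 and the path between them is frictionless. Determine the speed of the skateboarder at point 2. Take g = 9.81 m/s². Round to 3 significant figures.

By conservation of mechanical energy, ½mv₀² + mgh = ½mv²
The mass cancels from both sides.
v² = v₀² + 2gh = (3.22)² + 2(9.81)(23.0) = 461.63
v = √461.63 = 21.49 m/s

v = 21.5 m/s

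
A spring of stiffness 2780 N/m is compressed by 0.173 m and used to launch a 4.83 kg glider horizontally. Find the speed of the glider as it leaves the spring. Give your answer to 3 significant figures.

The glider leaves the spring when the spring is at natural length, so ½kx² = ½mv²
v = x√(k/m) = 0.173 × √(2780/4.83) = 4.150 m/s

v = 4.15 m/s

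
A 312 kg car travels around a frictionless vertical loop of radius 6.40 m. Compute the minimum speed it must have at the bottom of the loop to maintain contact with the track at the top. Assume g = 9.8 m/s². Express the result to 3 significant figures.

v = 17.7 m/s

At the top: mg = mv_top²/r ⇒ v_top² = gr = 62.72 m²/s²
Energy from bottom to top (height 2r): ½mv_bot² = ½mv_top² + mg(2r)
v_bot² = gr + 4gr = 5gr = 313.6
v_bot = √(5gr) = 17.71 m/s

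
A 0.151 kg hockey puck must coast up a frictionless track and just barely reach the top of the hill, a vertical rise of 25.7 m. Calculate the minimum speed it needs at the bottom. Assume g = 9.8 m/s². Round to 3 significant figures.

v = 22.4 m/s

At the top it is momentarily at rest, so all KE converts to PE: ½mv² = mgh
v = √(2gh) = √(2 × 9.8 × 25.7) = 22.44 m/s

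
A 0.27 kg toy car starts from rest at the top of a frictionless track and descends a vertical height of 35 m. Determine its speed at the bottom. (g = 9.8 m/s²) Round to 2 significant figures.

v = 26 m/s

Equating total energy at the two states: mgh = ½mv²
v = √(2gh) = √(2 × 9.8 × 35) = √686.00 = 26.19 m/s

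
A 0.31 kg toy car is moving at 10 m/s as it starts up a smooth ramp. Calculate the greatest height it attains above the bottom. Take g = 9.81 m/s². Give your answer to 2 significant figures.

h = 5.1 m

By energy conservation, ½mv² = mgh
h = v²/(2g) = 10²/(2 × 9.81) = 5.097 m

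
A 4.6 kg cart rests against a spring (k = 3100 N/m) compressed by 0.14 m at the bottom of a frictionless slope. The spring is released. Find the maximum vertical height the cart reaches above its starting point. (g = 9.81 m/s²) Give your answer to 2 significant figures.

At maximum height the cart is at rest, so ½kx² = mgh
h = kx²/(2mg) = (3100)(0.14)²/(2 × 4.6 × 9.81) = 0.6732 m

h = 0.67 m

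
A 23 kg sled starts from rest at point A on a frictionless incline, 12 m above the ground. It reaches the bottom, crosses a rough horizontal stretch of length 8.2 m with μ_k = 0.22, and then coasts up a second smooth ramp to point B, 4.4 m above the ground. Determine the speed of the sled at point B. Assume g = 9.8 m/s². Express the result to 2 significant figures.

Energy at A: mgh₁ = (23)(9.8)(12) = 2704.8 J
Friction loss: W_f = μ_k mg d = 406.6 J
At B: ½mv² + mgh₂ = mgh₁ − W_f
½mv² = 2704.8 − 406.6 − 991.76 = 1306.4 J
v = √(2 × 1306.4/23) = 10.66 m/s

v = 11 m/s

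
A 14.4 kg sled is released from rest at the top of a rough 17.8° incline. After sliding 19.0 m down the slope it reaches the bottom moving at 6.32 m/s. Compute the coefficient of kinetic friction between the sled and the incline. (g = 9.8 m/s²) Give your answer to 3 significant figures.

μ_k = 0.208

The energy dissipated by friction is the PE lost minus the KE gained:
mgL sinθ = 819.65 J; ½mv² = 287.59 J
W_f = 819.65 − 287.59 = 532.1 J
μ_k = W_f/(mg cosθ · L) = 532.1/(134.4 × 19.0) = 0.2084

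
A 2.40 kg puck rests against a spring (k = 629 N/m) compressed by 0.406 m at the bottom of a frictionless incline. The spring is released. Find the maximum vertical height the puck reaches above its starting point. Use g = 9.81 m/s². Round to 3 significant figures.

h = 2.20 m

Energy conservation from release to the highest point: ½kx² = mgh
h = kx²/(2mg) = (629)(0.406)²/(2 × 2.40 × 9.81) = 2.202 m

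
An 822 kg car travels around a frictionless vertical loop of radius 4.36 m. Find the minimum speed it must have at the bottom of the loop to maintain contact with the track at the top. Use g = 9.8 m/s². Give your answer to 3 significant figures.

v = 14.6 m/s

At the top: mg = mv_top²/r ⇒ v_top² = gr = 42.73 m²/s²
Energy from bottom to top (height 2r): ½mv_bot² = ½mv_top² + mg(2r)
v_bot² = gr + 4gr = 5gr = 213.6
v_bot = √(5gr) = 14.62 m/s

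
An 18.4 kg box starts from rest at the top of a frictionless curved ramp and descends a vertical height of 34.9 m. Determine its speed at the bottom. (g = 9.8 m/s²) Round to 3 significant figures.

v = 26.2 m/s

Mechanical energy is conserved (no friction): mgh = ½mv²
The mass cancels from both sides.
v = √(2gh) = √(2 × 9.8 × 34.9) = √684.04 = 26.15 m/s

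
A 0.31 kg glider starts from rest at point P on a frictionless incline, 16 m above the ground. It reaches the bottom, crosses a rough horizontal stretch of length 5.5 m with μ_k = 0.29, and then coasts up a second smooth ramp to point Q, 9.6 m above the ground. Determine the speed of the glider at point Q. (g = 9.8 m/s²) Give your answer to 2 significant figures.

Energy at P: mgh₁ = (0.31)(9.8)(16) = 48.608 J
Friction loss: W_f = μ_k mg d = 4.846 J
At Q: ½mv² + mgh₂ = mgh₁ − W_f
½mv² = 48.608 − 4.846 − 29.165 = 14.598 J
v = √(2 × 14.598/0.31) = 9.705 m/s

v = 9.7 m/s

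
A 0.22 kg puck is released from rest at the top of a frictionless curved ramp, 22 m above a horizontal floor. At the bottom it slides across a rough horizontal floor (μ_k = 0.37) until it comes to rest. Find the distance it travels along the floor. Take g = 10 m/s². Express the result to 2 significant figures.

d = 59 m

Energy bookkeeping (friction removes W_f = μ_k N d):
At rest all PE has been dissipated by friction: mgh = μ_k m g d
d = h/μ_k = 22/0.37 = 59.46 m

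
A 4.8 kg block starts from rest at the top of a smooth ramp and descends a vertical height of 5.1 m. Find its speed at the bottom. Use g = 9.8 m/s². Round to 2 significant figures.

v = 10 m/s

Mechanical energy is conserved (no friction): mgh = ½mv²
The mass cancels from both sides.
v = √(2gh) = √(2 × 9.8 × 5.1) = √99.960 = 9.998 m/s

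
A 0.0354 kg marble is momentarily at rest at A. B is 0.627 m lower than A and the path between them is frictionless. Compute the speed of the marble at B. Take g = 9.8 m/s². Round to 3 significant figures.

By conservation of mechanical energy, mgh = ½mv²
The mass cancels from both sides.
v = √(2gh) = √(2 × 9.8 × 0.627) = √12.289 = 3.506 m/s

v = 3.51 m/s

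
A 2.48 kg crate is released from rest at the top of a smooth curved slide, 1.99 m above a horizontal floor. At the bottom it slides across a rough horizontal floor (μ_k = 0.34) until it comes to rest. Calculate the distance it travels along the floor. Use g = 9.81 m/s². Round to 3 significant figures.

d = 5.85 m

Applying the work–energy principle:
At rest all PE has been dissipated by friction: mgh = μ_k m g d
d = h/μ_k = 1.99/0.34 = 5.853 m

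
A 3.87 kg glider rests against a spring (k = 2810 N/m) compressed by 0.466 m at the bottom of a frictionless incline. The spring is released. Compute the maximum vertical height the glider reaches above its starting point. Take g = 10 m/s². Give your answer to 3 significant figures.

h = 7.88 m

Energy conservation from release to the highest point: ½kx² = mgh
h = kx²/(2mg) = (2810)(0.466)²/(2 × 3.87 × 10) = 7.884 m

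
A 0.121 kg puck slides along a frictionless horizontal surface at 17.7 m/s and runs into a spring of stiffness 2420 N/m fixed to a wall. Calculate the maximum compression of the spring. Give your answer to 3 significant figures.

At max compression the puck is momentarily at rest: ½mv² = ½kx²
x = v√(m/k) = 17.7 × √(0.121/2420) = 0.1252 m

x = 0.125 m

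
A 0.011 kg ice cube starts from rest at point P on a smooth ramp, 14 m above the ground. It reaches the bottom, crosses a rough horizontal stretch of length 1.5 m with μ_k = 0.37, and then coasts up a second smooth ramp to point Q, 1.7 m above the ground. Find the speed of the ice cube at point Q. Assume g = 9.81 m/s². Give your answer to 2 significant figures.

Energy at P: mgh₁ = (0.011)(9.81)(14) = 1.5107 J
Friction loss: W_f = μ_k mg d = 0.05989 J
At Q: ½mv² + mgh₂ = mgh₁ − W_f
½mv² = 1.5107 − 0.05989 − 0.18345 = 1.2674 J
v = √(2 × 1.2674/0.011) = 15.18 m/s

v = 15 m/s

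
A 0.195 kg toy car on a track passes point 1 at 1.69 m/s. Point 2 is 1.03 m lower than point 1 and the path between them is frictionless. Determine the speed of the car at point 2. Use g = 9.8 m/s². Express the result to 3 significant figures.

Energy conservation between the two points: ½mv₀² + mgh = ½mv²
v² = v₀² + 2gh = (1.69)² + 2(9.8)(1.03) = 23.044
v = √23.044 = 4.800 m/s

v = 4.80 m/s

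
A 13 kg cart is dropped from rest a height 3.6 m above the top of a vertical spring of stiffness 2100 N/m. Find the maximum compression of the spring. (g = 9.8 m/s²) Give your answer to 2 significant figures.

x = 0.72 m

Take the reference level at the top of the uncompressed spring. At max compression the cart has fallen H + x and is momentarily at rest:
mg(H + x) = ½kx²
½(2100)x² − (13)(9.8)x − (13)(9.8)(3.6) = 0
1050x² − 127.4x − 458.6 = 0
x = [127.4 + √(16231 + 1.9263e+06)]/(2 × 1050) = 0.7244 m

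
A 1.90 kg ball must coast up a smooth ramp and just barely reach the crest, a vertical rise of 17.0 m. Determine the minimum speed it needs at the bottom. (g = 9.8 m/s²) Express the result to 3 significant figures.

v = 18.3 m/s

At the top it is momentarily at rest, so all KE converts to PE: ½mv² = mgh
v = √(2gh) = √(2 × 9.8 × 17.0) = 18.25 m/s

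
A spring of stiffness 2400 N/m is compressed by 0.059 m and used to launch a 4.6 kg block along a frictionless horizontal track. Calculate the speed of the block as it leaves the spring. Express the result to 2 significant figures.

Spring PE converts entirely to kinetic energy: ½kx² = ½mv²
v = x√(k/m) = 0.059 × √(2400/4.6) = 1.348 m/s

v = 1.3 m/s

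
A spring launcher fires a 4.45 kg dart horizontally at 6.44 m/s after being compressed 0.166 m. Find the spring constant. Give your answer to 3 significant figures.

½kx² = ½mv²
k = mv²/x² = (4.45)(6.44)²/(0.166)² = 6698 N/m

k = 6700 N/m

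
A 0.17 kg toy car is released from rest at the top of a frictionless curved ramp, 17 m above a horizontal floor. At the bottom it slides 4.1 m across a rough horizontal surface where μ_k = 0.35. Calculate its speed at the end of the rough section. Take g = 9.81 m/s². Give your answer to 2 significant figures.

v = 17 m/s

Applying the work–energy principle:
mgh = ½mv² + μ_k m g d
W_f = μ_k mg d = (0.35)(0.17)(9.81)(4.1) = 2.393 J
½mv² = mgh − W_f = 28.351 − 2.393 = 25.958 J
v = √(2 × 25.958/0.17) = 17.48 m/s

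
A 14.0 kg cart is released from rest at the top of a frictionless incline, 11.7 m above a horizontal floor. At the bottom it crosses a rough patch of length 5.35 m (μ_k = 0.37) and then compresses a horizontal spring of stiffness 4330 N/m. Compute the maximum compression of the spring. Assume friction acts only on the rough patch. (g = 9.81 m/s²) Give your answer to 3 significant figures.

x = 0.785 m

Initial energy: E₁ = mgh = (14.0)(9.81)(11.7) = 1606.9 J
Friction removes W_f = μ_k mg d = (0.37)(14.0)(9.81)(5.35) = 271.9 J
Energy reaching the spring: E = 1606.9 − 271.9 = 1335.0 J
At max compression ½kx² = E ⇒ x = √(2E/k) = √(2 × 1335.0/4330) = 0.7853 m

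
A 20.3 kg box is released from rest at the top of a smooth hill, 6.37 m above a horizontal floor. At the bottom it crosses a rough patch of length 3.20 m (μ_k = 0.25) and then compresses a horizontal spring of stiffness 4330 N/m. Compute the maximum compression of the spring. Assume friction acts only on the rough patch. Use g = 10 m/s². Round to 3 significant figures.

x = 0.723 m

Initial energy: E₁ = mgh = (20.3)(10)(6.37) = 1293.1 J
Friction removes W_f = μ_k mg d = (0.25)(20.3)(10)(3.20) = 162.4 J
Energy reaching the spring: E = 1293.1 − 162.4 = 1130.7 J
At max compression ½kx² = E ⇒ x = √(2E/k) = √(2 × 1130.7/4330) = 0.7227 m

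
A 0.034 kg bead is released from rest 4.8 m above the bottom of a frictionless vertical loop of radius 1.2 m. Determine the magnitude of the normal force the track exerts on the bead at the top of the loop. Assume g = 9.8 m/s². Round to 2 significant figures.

Energy from release to top (height 2r): mgh = ½mv_top² + mg(2r)
v_top² = 2g(h − 2r) = 2(9.8)(4.8 − 2.400) = 47.040 m²/s²
At the top, both N and weight point toward the centre: N + mg = mv_top²/r
N = m(v_top²/r − g) = 0.034(47.040/1.2 − 9.8) = 0.9996 N

N = 1.0 N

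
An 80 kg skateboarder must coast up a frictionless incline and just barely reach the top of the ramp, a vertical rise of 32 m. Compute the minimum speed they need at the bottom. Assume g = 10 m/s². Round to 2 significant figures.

v = 25 m/s

At the top they are momentarily at rest, so all KE converts to PE: ½mv² = mgh
v = √(2gh) = √(2 × 10 × 32) = 25.30 m/s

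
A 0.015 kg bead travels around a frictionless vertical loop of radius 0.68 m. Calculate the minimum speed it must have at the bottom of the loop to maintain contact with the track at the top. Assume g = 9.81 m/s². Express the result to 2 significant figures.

v = 5.8 m/s

At the top: mg = mv_top²/r ⇒ v_top² = gr = 6.671 m²/s²
Energy from bottom to top (height 2r): ½mv_bot² = ½mv_top² + mg(2r)
v_bot² = gr + 4gr = 5gr = 33.35
v_bot = √(5gr) = 5.775 m/s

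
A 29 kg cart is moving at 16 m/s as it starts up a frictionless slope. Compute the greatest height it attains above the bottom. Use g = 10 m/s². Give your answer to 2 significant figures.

h = 13 m

By energy conservation, ½mv² = mgh
h = v²/(2g) = 16²/(2 × 10) = 12.80 m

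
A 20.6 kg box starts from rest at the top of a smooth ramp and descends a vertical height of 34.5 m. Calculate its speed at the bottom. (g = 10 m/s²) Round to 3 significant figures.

By conservation of mechanical energy, mgh = ½mv²
v = √(2gh) = √(2 × 10 × 34.5) = √690.00 = 26.27 m/s

v = 26.3 m/s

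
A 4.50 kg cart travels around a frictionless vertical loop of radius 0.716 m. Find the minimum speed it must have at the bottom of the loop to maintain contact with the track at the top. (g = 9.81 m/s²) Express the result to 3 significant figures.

At the top: mg = mv_top²/r ⇒ v_top² = gr = 7.024 m²/s²
Energy from bottom to top (height 2r): ½mv_bot² = ½mv_top² + mg(2r)
v_bot² = gr + 4gr = 5gr = 35.12
v_bot = √(5gr) = 5.926 m/s

v = 5.93 m/s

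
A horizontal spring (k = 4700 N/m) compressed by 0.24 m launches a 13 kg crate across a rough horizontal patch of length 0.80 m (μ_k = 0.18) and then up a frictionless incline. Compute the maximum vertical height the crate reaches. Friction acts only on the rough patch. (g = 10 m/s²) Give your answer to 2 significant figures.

h = 0.90 m

Spring energy: E₀ = ½kx² = ½(4700)(0.24)² = 135.36 J
Friction: W_f = μ_k mg d = (0.18)(13)(10)(0.80) = 18.72 J
Energy at base of ramp: E = 135.36 − 18.72 = 116.64 J
At max height all remaining energy is PE: mgh = E ⇒ h = E/(mg) = 116.64/(13 × 10) = 0.8972 m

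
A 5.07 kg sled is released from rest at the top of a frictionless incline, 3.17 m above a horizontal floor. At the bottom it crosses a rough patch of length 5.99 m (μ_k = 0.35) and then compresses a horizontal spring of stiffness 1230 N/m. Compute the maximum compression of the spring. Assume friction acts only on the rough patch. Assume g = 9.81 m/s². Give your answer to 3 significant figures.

x = 0.295 m

Initial energy: E₁ = mgh = (5.07)(9.81)(3.17) = 157.67 J
Friction removes W_f = μ_k mg d = (0.35)(5.07)(9.81)(5.99) = 104.3 J
Energy reaching the spring: E = 157.67 − 104.3 = 53.392 J
At max compression ½kx² = E ⇒ x = √(2E/k) = √(2 × 53.392/1230) = 0.2946 m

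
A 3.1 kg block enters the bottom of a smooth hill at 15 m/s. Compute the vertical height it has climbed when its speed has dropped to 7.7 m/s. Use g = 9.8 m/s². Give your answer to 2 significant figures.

Energy balance between the two points: ½mv₁² = ½mv₂² + mgh
h = (v₁² − v₂²)/(2g) = (15² − 7.7²)/(2 × 9.8) = 8.455 m

h = 8.5 m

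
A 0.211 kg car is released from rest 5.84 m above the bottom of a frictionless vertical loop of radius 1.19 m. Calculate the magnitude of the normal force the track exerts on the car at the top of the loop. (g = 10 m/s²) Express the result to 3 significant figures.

Energy from release to top (height 2r): mgh = ½mv_top² + mg(2r)
v_top² = 2g(h − 2r) = 2(10)(5.84 − 2.380) = 69.200 m²/s²
At the top, both N and weight point toward the centre: N + mg = mv_top²/r
N = m(v_top²/r − g) = 0.211(69.200/1.19 − 10) = 10.16 N

N = 10.2 N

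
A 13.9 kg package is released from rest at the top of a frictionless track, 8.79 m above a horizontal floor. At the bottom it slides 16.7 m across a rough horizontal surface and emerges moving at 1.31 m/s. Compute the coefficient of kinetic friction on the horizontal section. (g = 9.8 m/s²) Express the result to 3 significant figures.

Energy bookkeeping (friction removes W_f = μ_k N d):
mgh = ½mv² + μ_k m g d
mgh = 1197.4 J; ½mv² = 11.927 J
W_f = 1197.4 − 11.927 = 1185 J
μ_k = W_f/(mg·d) = 1185/(136.2 × 16.7) = 0.5211

μ_k = 0.521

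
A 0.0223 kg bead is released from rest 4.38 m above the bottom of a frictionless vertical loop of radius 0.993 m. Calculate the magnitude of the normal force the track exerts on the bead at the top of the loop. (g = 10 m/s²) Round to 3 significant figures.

Energy from release to top (height 2r): mgh = ½mv_top² + mg(2r)
v_top² = 2g(h − 2r) = 2(10)(4.38 − 1.986) = 47.880 m²/s²
At the top, both N and weight point toward the centre: N + mg = mv_top²/r
N = m(v_top²/r − g) = 0.0223(47.880/0.993 − 10) = 0.8523 N

N = 0.852 N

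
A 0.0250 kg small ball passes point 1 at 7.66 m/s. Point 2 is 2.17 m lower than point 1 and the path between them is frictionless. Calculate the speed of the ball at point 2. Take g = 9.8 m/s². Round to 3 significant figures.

Mechanical energy is conserved (no friction): ½mv₀² + mgh = ½mv²
v² = v₀² + 2gh = (7.66)² + 2(9.8)(2.17) = 101.21
v = √101.21 = 10.06 m/s

v = 10.1 m/s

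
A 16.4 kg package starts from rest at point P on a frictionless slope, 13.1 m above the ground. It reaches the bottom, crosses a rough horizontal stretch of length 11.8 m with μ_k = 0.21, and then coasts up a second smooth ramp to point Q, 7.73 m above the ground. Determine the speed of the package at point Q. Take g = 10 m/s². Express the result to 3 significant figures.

v = 7.61 m/s

Energy at P: mgh₁ = (16.4)(10)(13.1) = 2148.4 J
Friction loss: W_f = μ_k mg d = 406.4 J
At Q: ½mv² + mgh₂ = mgh₁ − W_f
½mv² = 2148.4 − 406.4 − 1267.7 = 474.29 J
v = √(2 × 474.29/16.4) = 7.605 m/s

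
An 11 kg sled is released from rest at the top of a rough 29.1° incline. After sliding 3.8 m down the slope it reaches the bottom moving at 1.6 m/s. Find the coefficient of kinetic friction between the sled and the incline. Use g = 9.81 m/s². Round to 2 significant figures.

mgh = ½mv² + μ_k (mg cosθ) L, with h = L sinθ
mgL sinθ = 199.43 J; ½mv² = 14.080 J
W_f = 199.43 − 14.080 = 185.3 J
μ_k = W_f/(mg cosθ · L) = 185.3/(94.29 × 3.8) = 0.5173

μ_k = 0.52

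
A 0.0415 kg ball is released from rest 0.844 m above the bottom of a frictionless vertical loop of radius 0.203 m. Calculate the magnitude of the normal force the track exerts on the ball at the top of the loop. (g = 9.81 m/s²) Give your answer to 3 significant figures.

N = 1.35 N

Energy from release to top (height 2r): mgh = ½mv_top² + mg(2r)
v_top² = 2g(h − 2r) = 2(9.81)(0.844 − 0.4060) = 8.5936 m²/s²
At the top, both N and weight point toward the centre: N + mg = mv_top²/r
N = m(v_top²/r − g) = 0.0415(8.5936/0.203 − 9.81) = 1.350 N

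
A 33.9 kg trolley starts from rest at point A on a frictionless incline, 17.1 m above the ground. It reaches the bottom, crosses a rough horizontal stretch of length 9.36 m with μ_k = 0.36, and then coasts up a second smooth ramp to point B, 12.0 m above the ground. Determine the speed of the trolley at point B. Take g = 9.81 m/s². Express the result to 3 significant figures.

Energy at A: mgh₁ = (33.9)(9.81)(17.1) = 5686.8 J
Friction loss: W_f = μ_k mg d = 1121 J
At B: ½mv² + mgh₂ = mgh₁ − W_f
½mv² = 5686.8 − 1121 − 3990.7 = 575.46 J
v = √(2 × 575.46/33.9) = 5.827 m/s

v = 5.83 m/s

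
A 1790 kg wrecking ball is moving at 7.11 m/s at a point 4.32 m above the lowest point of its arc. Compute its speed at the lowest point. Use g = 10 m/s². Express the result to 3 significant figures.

Energy conservation between the two points: ½mv₀² + mgh = ½mv²
v² = v₀² + 2gh = (7.11)² + 2(10)(4.32) = 136.95
v = √136.95 = 11.70 m/s

v = 11.7 m/s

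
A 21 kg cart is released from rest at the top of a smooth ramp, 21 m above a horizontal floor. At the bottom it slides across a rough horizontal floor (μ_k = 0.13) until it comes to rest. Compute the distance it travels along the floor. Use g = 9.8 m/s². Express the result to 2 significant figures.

d = 160 m

Energy at the top = energy at the end + work done against friction:
At rest all PE has been dissipated by friction: mgh = μ_k m g d
d = h/μ_k = 21/0.13 = 161.5 m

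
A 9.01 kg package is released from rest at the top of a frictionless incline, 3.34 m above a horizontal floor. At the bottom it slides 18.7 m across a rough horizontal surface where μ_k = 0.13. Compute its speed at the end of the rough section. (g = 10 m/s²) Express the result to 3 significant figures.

Applying the work–energy principle:
mgh = ½mv² + μ_k m g d
W_f = μ_k mg d = (0.13)(9.01)(10)(18.7) = 219.0 J
½mv² = mgh − W_f = 300.93 − 219.0 = 81.901 J
v = √(2 × 81.901/9.01) = 4.264 m/s

v = 4.26 m/s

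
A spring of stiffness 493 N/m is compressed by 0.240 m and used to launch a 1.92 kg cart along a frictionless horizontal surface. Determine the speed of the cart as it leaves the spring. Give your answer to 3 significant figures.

Spring PE converts entirely to kinetic energy: ½kx² = ½mv²
v = x√(k/m) = 0.240 × √(493/1.92) = 3.846 m/s

v = 3.85 m/s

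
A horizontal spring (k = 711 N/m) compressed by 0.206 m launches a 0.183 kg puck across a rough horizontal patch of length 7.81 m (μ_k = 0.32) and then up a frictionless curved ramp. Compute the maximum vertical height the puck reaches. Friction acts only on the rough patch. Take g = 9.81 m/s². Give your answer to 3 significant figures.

Spring energy: E₀ = ½kx² = ½(711)(0.206)² = 15.086 J
Friction: W_f = μ_k mg d = (0.32)(0.183)(9.81)(7.81) = 4.487 J
Energy at base of ramp: E = 15.086 − 4.487 = 10.599 J
At max height all remaining energy is PE: mgh = E ⇒ h = E/(mg) = 10.599/(0.183 × 9.81) = 5.904 m

h = 5.90 m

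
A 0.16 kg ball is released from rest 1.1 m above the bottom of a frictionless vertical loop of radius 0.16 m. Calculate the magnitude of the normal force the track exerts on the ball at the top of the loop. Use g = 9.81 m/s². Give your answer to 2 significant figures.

Energy from release to top (height 2r): mgh = ½mv_top² + mg(2r)
v_top² = 2g(h − 2r) = 2(9.81)(1.1 − 0.3200) = 15.304 m²/s²
At the top, both N and weight point toward the centre: N + mg = mv_top²/r
N = m(v_top²/r − g) = 0.16(15.304/0.16 − 9.81) = 13.73 N

N = 14 N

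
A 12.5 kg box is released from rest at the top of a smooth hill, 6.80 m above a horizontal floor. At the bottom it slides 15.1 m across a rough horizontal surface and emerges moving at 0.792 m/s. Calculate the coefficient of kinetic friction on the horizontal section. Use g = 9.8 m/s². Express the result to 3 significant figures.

μ_k = 0.448

Energy at the top = energy at the end + work done against friction:
mgh = ½mv² + μ_k m g d
mgh = 833.00 J; ½mv² = 3.9204 J
W_f = 833.00 − 3.9204 = 829.1 J
μ_k = W_f/(mg·d) = 829.1/(122.5 × 15.1) = 0.4482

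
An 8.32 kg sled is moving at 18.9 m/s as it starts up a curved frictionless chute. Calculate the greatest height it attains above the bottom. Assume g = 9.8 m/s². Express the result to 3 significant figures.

h = 18.2 m

By energy conservation, ½mv² = mgh
h = v²/(2g) = 18.9²/(2 × 9.8) = 18.22 m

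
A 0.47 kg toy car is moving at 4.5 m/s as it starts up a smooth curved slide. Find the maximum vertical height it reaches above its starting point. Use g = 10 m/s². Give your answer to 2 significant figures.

Setting KE at the bottom equal to PE gained: ½mv² = mgh
h = v²/(2g) = 4.5²/(2 × 10) = 1.012 m

h = 1.0 m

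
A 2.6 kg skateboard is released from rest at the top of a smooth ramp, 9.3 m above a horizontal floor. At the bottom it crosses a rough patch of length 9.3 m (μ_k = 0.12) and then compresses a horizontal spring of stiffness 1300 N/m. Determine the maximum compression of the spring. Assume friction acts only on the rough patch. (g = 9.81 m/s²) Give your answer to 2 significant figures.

Initial energy: E₁ = mgh = (2.6)(9.81)(9.3) = 237.21 J
Friction removes W_f = μ_k mg d = (0.12)(2.6)(9.81)(9.3) = 28.46 J
Energy reaching the spring: E = 237.21 − 28.46 = 208.74 J
At max compression ½kx² = E ⇒ x = √(2E/k) = √(2 × 208.74/1300) = 0.5667 m

x = 0.57 m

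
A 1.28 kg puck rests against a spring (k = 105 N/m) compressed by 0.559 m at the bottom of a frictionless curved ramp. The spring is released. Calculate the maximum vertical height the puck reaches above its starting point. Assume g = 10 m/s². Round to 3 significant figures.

At maximum height the puck is at rest, so ½kx² = mgh
h = kx²/(2mg) = (105)(0.559)²/(2 × 1.28 × 10) = 1.282 m

h = 1.28 m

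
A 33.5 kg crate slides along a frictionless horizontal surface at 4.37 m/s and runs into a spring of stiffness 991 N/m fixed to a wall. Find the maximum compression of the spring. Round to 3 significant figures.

x = 0.803 m

All KE is stored as spring PE at maximum compression: ½mv² = ½kx²
x = v√(m/k) = 4.37 × √(33.5/991) = 0.8035 m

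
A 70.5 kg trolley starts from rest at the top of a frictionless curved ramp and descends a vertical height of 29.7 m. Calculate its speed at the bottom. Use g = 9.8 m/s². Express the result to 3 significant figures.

By conservation of mechanical energy, mgh = ½mv²
v = √(2gh) = √(2 × 9.8 × 29.7) = √582.12 = 24.13 m/s

v = 24.1 m/s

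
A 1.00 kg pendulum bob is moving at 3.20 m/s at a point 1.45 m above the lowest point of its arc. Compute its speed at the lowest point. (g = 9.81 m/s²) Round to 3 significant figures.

v = 6.22 m/s

Energy conservation between the two points: ½mv₀² + mgh = ½mv²
v² = v₀² + 2gh = (3.20)² + 2(9.81)(1.45) = 38.689
v = √38.689 = 6.220 m/s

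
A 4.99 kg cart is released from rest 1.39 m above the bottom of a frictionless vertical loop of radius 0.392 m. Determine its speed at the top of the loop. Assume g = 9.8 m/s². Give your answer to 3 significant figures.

Energy conservation: mgh = ½mv_top² + mg(2r)
v_top² = 2g(h − 2r) = 2(9.8)(1.39 − 0.7840) = 11.88
v_top = 3.446 m/s

v = 3.45 m/s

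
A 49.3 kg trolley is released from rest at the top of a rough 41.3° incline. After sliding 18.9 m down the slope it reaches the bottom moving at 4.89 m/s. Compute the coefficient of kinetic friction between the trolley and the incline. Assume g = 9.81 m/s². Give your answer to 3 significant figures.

mgh = ½mv² + μ_k (mg cosθ) L, with h = L sinθ
mgL sinθ = 6032.9 J; ½mv² = 589.43 J
W_f = 6032.9 − 589.43 = 5443 J
μ_k = W_f/(mg cosθ · L) = 5443/(363.3 × 18.9) = 0.7927

μ_k = 0.793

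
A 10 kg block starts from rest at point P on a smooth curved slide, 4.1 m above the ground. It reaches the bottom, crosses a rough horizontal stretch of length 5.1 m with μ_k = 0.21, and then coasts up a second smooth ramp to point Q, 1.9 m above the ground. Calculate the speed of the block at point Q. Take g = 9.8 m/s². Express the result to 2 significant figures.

Energy at P: mgh₁ = (10)(9.8)(4.1) = 401.80 J
Friction loss: W_f = μ_k mg d = 105.0 J
At Q: ½mv² + mgh₂ = mgh₁ − W_f
½mv² = 401.80 − 105.0 − 186.20 = 110.64 J
v = √(2 × 110.64/10) = 4.704 m/s

v = 4.7 m/s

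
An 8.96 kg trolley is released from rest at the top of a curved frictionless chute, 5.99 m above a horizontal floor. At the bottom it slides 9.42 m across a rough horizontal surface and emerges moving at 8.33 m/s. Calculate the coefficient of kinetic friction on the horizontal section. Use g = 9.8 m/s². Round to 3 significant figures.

Energy bookkeeping (friction removes W_f = μ_k N d):
mgh = ½mv² + μ_k m g d
mgh = 525.97 J; ½mv² = 310.86 J
W_f = 525.97 − 310.86 = 215.1 J
μ_k = W_f/(mg·d) = 215.1/(87.81 × 9.42) = 0.2601

μ_k = 0.260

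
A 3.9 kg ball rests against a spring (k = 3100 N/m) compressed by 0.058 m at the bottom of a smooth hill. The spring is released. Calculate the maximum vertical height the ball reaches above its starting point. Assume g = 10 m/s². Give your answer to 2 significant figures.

h = 0.13 m

At maximum height the ball is at rest, so ½kx² = mgh
h = kx²/(2mg) = (3100)(0.058)²/(2 × 3.9 × 10) = 0.1337 m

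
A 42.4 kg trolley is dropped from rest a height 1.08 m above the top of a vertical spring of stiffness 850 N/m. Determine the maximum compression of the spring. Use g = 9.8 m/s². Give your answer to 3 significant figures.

x = 1.63 m

Measuring PE from the top of the relaxed spring, at max compression the trolley has dropped H + x with zero KE, so:
mg(H + x) = ½kx²
½(850)x² − (42.4)(9.8)x − (42.4)(9.8)(1.08) = 0
425.0x² − 415.5x − 448.8 = 0
x = [415.5 + √(172657 + 762895)]/(2 × 425.0) = 1.627 m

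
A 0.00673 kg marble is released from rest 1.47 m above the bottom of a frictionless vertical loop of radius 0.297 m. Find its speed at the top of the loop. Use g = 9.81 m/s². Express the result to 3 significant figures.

v = 4.15 m/s

Energy conservation: mgh = ½mv_top² + mg(2r)
v_top² = 2g(h − 2r) = 2(9.81)(1.47 − 0.5940) = 17.19
v_top = 4.146 m/s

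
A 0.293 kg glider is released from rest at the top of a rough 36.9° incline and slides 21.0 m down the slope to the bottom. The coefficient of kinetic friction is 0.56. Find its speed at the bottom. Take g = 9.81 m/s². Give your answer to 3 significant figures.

v = 7.93 m/s

Energy: mgh = ½mv² + W_f, with h = L sinθ and W_f = μ_k (mg cosθ) L
mgh = mgL sinθ = (0.293)(9.81)(21.0)sin36.9° = 36.242 J
W_f = μ_k mg cosθ · L = (0.56)(0.293)(9.81)cos36.9°·21.0 = 27.03 J
½mv² = 36.242 − 27.03 = 9.2109 J
v = √(2 × 9.2109/0.293) = 7.929 m/s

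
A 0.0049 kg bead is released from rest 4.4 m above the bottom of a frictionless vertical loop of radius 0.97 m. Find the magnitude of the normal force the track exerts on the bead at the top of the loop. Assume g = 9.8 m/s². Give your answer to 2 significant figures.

N = 0.20 N

Energy from release to top (height 2r): mgh = ½mv_top² + mg(2r)
v_top² = 2g(h − 2r) = 2(9.8)(4.4 − 1.940) = 48.216 m²/s²
At the top, both N and weight point toward the centre: N + mg = mv_top²/r
N = m(v_top²/r − g) = 0.0049(48.216/0.97 − 9.8) = 0.1955 N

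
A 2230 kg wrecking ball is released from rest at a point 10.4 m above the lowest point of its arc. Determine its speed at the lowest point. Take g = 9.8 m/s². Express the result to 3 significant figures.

Equating total energy at the two states: mgh = ½mv²
v = √(2gh) = √(2 × 9.8 × 10.4) = √203.84 = 14.28 m/s

v = 14.3 m/s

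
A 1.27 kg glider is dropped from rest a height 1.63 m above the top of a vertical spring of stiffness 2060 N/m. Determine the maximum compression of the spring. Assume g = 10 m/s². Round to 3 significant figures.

Measuring PE from the top of the relaxed spring, at max compression the glider has dropped H + x with zero KE, so:
mg(H + x) = ½kx²
½(2060)x² − (1.27)(10)x − (1.27)(10)(1.63) = 0
1030x² − 12.70x − 20.70 = 0
x = [12.70 + √(161.3 + 85288)]/(2 × 1030) = 0.1481 m

x = 0.148 m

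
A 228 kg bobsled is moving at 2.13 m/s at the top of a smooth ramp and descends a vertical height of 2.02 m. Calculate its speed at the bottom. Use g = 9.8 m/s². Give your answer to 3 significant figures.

By conservation of mechanical energy, ½mv₀² + mgh = ½mv²
The mass cancels from both sides.
v² = v₀² + 2gh = (2.13)² + 2(9.8)(2.02) = 44.129
v = √44.129 = 6.643 m/s

v = 6.64 m/s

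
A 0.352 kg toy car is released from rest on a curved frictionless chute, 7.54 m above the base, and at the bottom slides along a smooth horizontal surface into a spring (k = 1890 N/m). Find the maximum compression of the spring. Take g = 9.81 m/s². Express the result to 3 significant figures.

Gravitational PE at the top equals spring PE at max compression: mgh = ½kx²
x = √(2mgh/k) = √(2 × 0.352 × 9.81 × 7.54 / 1890) = 0.1660 m

x = 0.166 m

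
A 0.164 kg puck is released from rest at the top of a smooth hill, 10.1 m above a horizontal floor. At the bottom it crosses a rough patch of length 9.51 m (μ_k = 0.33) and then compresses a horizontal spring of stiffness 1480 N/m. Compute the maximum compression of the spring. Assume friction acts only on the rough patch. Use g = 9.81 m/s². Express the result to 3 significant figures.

Initial energy: E₁ = mgh = (0.164)(9.81)(10.1) = 16.249 J
Friction removes W_f = μ_k mg d = (0.33)(0.164)(9.81)(9.51) = 5.049 J
Energy reaching the spring: E = 16.249 − 5.049 = 11.200 J
At max compression ½kx² = E ⇒ x = √(2E/k) = √(2 × 11.200/1480) = 0.1230 m

x = 0.123 m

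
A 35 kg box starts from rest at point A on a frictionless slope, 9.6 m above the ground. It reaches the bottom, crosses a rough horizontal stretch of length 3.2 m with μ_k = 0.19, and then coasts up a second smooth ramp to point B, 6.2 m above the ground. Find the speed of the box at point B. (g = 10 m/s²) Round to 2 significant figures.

v = 7.5 m/s

Energy at A: mgh₁ = (35)(10)(9.6) = 3360.0 J
Friction loss: W_f = μ_k mg d = 212.8 J
At B: ½mv² + mgh₂ = mgh₁ − W_f
½mv² = 3360.0 − 212.8 − 2170.0 = 977.20 J
v = √(2 × 977.20/35) = 7.473 m/s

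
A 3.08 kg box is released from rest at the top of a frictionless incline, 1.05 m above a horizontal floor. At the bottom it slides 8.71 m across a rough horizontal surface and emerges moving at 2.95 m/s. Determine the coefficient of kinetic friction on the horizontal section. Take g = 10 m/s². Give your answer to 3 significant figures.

Applying the work–energy principle:
mgh = ½mv² + μ_k m g d
mgh = 32.340 J; ½mv² = 13.402 J
W_f = 32.340 − 13.402 = 18.94 J
μ_k = W_f/(mg·d) = 18.94/(30.80 × 8.71) = 0.07059

μ_k = 0.0706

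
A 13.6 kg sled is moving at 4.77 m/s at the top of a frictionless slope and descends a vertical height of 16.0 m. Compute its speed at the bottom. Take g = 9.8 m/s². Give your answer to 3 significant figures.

Energy conservation between the two points: ½mv₀² + mgh = ½mv²
v² = v₀² + 2gh = (4.77)² + 2(9.8)(16.0) = 336.35
v = √336.35 = 18.34 m/s

v = 18.3 m/s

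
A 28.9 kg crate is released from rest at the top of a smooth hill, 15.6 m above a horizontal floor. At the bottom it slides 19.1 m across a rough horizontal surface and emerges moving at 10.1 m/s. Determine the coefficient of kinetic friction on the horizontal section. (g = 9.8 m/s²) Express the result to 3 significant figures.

Energy at the top = energy at the end + work done against friction:
mgh = ½mv² + μ_k m g d
mgh = 4418.2 J; ½mv² = 1474.0 J
W_f = 4418.2 − 1474.0 = 2944 J
μ_k = W_f/(mg·d) = 2944/(283.2 × 19.1) = 0.5443

μ_k = 0.544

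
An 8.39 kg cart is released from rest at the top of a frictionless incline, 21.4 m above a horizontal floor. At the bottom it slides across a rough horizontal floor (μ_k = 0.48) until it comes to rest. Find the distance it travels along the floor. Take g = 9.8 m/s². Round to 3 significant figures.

d = 44.6 m

Energy at the top = energy at the end + work done against friction:
At rest all PE has been dissipated by friction: mgh = μ_k m g d
d = h/μ_k = 21.4/0.48 = 44.58 m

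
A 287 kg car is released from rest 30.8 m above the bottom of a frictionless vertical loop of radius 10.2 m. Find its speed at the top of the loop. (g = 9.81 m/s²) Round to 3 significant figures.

Energy conservation: mgh = ½mv_top² + mg(2r)
v_top² = 2g(h − 2r) = 2(9.81)(30.8 − 20.40) = 204.0
v_top = 14.28 m/s

v = 14.3 m/s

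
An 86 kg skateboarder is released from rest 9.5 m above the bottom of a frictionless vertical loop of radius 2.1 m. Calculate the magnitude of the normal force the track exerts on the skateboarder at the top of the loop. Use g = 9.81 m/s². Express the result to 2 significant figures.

Energy from release to top (height 2r): mgh = ½mv_top² + mg(2r)
v_top² = 2g(h − 2r) = 2(9.81)(9.5 − 4.200) = 103.99 m²/s²
At the top, both N and weight point toward the centre: N + mg = mv_top²/r
N = m(v_top²/r − g) = 86(103.99/2.1 − 9.81) = 3415 N

N = 3400 N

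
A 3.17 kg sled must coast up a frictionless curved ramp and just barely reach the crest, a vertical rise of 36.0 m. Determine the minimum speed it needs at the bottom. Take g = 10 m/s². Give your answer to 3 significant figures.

At the top it is momentarily at rest, so all KE converts to PE: ½mv² = mgh
v = √(2gh) = √(2 × 10 × 36.0) = 26.83 m/s

v = 26.8 m/s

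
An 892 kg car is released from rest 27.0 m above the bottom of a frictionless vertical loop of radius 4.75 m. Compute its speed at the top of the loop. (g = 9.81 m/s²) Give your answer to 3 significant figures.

Energy conservation: mgh = ½mv_top² + mg(2r)
v_top² = 2g(h − 2r) = 2(9.81)(27.0 − 9.500) = 343.4
v_top = 18.53 m/s

v = 18.5 m/s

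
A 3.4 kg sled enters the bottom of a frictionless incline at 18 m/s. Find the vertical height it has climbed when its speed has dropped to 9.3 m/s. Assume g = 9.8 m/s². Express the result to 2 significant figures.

h = 12 m

Conservation of energy: ½mv₁² = ½mv₂² + mgh
h = (v₁² − v₂²)/(2g) = (18² − 9.3²)/(2 × 9.8) = 12.12 m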